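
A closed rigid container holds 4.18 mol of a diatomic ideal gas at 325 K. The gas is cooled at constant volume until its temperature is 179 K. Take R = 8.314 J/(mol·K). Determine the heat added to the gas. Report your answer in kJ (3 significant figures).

Constant volume ⇒ W = 0, so Q = ΔU = nCᵥΔT with Cᵥ = 5R/2 = 20.79 J/(mol·K).
ΔU = (4.18)(20.79)(179 − 325) = -12685 J.

Q ≈ -12.7 kJ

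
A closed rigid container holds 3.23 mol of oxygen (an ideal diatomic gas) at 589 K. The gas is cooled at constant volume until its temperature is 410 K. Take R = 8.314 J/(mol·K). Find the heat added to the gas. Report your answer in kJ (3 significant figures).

Q ≈ -12.0 kJ

Constant volume ⇒ W = 0, so Q = ΔU = nCᵥΔT with Cᵥ = 5R/2 = 20.79 J/(mol·K).
ΔU = (3.23)(20.79)(410 − 589) = -12017 J.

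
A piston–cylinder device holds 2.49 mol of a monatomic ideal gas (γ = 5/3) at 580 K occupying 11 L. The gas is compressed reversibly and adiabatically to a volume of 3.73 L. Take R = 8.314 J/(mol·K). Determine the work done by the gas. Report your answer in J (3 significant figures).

W ≈ -19000 J

Adiabatic: TV^(γ−1) = const with γ = 5/3.
T₂ = T₁ (V₁/V₂)^(γ−1) = 580 × (11/3.73)^0.667 = 580 × 2.056 = 1193 K.
W_by = nCᵥ(T₁ − T₂) = (2.49)(12.47)(580 − 1193) = -19028 J.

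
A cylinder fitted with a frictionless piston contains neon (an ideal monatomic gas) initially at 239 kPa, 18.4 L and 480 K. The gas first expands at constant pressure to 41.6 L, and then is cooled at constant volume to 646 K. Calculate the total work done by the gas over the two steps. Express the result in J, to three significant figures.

Step 1 (isobaric): W = PΔV = (239 kPa)(41.6 − 18.4 L) = 5545 J.
Step 2 (isochoric): W = 0 (constant volume).
W_total = 5545 + 0 = 5545 J.

W_total ≈ 5540 J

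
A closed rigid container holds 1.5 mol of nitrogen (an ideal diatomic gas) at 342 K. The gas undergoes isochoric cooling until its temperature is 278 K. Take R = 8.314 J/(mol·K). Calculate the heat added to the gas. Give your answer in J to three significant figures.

Constant volume ⇒ W = 0, so Q = ΔU = nCᵥΔT with Cᵥ = 5R/2 = 20.79 J/(mol·K).
ΔU = (1.5)(20.79)(278 − 342) = -1995 J.

Q ≈ -2000 J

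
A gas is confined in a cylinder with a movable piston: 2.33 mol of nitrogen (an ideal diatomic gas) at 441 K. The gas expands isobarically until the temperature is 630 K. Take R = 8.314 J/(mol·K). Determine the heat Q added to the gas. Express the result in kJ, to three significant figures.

Isobaric: W = nRΔT = (2.33)(8.314)(189) = 3661 J.
ΔU = nCᵥΔT with Cᵥ = 5R/2: ΔU = (2.33)(20.79)(189) = 9153 J.
Q = ΔU + W = 9153 + 3661 = 12814 J.

Q ≈ 12.8 kJ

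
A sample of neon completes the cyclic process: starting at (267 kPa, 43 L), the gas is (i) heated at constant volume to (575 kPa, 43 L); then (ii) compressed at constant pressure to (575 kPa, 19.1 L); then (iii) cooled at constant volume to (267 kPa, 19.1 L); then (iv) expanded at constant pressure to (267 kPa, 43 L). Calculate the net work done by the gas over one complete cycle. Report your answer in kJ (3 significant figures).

W_net ≈ -7.36 kJ

Constant-volume legs do no work.
W(ii) = (575)(19.1 − 43) = -13742 J; W(iv) = (267)(43 − 19.1) = 6381 J.
W_net = -13742 + 6381 = -7361 J (the counter-clockwise enclosed area).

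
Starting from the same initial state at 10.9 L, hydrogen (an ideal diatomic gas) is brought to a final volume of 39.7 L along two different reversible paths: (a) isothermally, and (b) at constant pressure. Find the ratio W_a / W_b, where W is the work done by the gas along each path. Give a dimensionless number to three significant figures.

Path (a) isothermal: W = P₁V₁ ln(V₂/V₁) → W_a/(P₁V₁) = 1.293.
Path (b) isobaric: W = P₁(V₂ − V₁) → W_b/(P₁V₁) = 2.642.
W_a / W_b = 1.293 / 2.642 = 0.4892.

W_a / W_b ≈ 0.489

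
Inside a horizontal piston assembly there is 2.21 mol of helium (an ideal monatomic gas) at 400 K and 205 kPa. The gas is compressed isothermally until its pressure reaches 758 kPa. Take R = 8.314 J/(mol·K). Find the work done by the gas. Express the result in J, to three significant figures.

Isothermal process: W = nRT ln(V₂/V₁) = nRT ln(P₁/P₂).
W = (2.21)(8.314)(400) × ln(205/758)
  = 7350 × ln(0.2704) = 7350 × -1.308
W_by_gas = -9611 J.

W ≈ -9610 J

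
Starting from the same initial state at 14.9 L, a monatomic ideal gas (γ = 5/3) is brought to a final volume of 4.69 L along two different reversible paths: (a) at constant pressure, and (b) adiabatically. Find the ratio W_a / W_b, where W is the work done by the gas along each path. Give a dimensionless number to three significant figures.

Path (a) isobaric: W = P₁(V₂ − V₁) → W_a/(P₁V₁) = -0.6852.
Path (b) adiabatic: W = P₁V₁(1 − (V₁/V₂)^(γ−1))/(γ−1) → W_b/(P₁V₁) = -1.742.
W_a / W_b = -0.6852 / -1.742 = 0.3934.

W_a / W_b ≈ 0.393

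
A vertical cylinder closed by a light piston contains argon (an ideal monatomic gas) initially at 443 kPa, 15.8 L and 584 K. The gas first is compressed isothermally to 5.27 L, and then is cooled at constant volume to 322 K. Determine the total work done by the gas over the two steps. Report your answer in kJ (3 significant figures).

Step 1 (isothermal): W = P₁V₁ ln(V₂/V₁) = (6999) ln(5.27/15.8) = -7685 J.
Step 2 (isochoric): W = 0 (constant volume).
W_total = -7685 + 0 = -7685 J.

W_total ≈ -7.69 kJ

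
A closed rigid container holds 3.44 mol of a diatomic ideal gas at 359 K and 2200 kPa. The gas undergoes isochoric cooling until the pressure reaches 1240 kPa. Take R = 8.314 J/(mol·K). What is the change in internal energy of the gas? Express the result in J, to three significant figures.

ΔU ≈ -11200 J

Constant volume ⇒ W = 0, so Q = ΔU = nCᵥΔT with Cᵥ = 5R/2 = 20.79 J/(mol·K).
At constant V, T₂/T₁ = P₂/P₁ ⇒ ΔT = T₁(P₂/P₁ − 1) = 359·(1240/2200 − 1) = -156.7 K.
ΔU = (3.44)(20.79)(-156.7) = -11201 J.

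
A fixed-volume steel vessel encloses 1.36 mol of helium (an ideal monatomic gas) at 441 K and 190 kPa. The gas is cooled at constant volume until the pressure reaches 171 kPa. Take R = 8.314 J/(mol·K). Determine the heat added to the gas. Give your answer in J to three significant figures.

Q ≈ -748 J

Constant volume ⇒ W = 0, so Q = ΔU = nCᵥΔT with Cᵥ = 3R/2 = 12.47 J/(mol·K).
At constant V, T₂/T₁ = P₂/P₁ ⇒ ΔT = T₁(P₂/P₁ − 1) = 441·(171/190 − 1) = -44.1 K.
ΔU = (1.36)(12.47)(-44.1) = -748 J.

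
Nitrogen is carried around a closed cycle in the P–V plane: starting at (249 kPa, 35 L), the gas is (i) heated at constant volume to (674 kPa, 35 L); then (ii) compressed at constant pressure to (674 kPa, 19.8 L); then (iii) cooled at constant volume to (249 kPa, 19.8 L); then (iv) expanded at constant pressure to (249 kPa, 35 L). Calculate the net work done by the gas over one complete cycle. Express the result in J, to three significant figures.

W_net ≈ -6460 J

Constant-volume legs do no work.
W(ii) = (674)(19.8 − 35) = -10245 J; W(iv) = (249)(35 − 19.8) = 3785 J.
W_net = -10245 + 3785 = -6460 J (the counter-clockwise enclosed area).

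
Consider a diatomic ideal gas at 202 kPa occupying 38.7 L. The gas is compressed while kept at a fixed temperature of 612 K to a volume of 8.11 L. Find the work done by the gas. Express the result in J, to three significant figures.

Isothermal: W = nRT ln(V₂/V₁) = P₁V₁ ln(V₂/V₁).
P₁V₁ = (202 kPa)(38.7 L) = 7817 J.
W = 7817 × ln(8.11/38.7) = 7817 × -1.563
W_by_gas = -12217 J.

W ≈ -12200 J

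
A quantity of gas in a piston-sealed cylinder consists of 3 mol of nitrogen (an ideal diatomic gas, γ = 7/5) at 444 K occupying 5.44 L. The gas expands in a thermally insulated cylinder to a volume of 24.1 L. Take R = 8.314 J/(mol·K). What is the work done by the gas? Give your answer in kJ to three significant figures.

Adiabatic: TV^(γ−1) = const with γ = 7/5.
T₂ = T₁ (V₁/V₂)^(γ−1) = 444 × (5.44/24.1)^0.4 = 444 × 0.5514 = 244.8 K.
W_by = nCᵥ(T₁ − T₂) = (3)(20.79)(444 − 244.8) = 12421 J.

W ≈ 12.4 kJ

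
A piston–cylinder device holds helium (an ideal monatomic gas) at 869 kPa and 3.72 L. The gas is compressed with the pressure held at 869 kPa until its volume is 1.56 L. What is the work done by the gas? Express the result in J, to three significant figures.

Isobaric: W = P ΔV.
W = (869 kPa)(1.56 − 3.72 L) = (869)(-2.16) = -1877 J.

W ≈ -1880 J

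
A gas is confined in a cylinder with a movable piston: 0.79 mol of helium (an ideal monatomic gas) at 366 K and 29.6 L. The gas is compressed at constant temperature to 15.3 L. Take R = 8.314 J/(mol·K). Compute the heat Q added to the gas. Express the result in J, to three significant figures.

Q ≈ -1590 J

Isothermal ⇒ ΔU = 0, so Q = W = nRT ln(V₂/V₁).
Q = (0.79)(8.314)(366) ln(15.3/29.6) = 2404 × -0.6599 = -1586 J.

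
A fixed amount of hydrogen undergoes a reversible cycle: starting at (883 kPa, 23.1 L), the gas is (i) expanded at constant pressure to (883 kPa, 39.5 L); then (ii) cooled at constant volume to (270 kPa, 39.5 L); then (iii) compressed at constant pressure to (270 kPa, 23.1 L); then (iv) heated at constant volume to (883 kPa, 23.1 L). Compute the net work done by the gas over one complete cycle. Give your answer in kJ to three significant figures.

W_net ≈ 10.1 kJ

Constant-volume legs do no work.
W(i) = (883)(39.5 − 23.1) = 14481 J; W(iii) = (270)(23.1 − 39.5) = -4428 J.
W_net = 14481 − 4428 = 10053 J (the clockwise enclosed area).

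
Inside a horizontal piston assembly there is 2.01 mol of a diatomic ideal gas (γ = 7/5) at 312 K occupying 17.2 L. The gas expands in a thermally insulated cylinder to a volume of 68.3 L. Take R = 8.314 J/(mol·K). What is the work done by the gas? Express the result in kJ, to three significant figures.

W ≈ 5.53 kJ

Adiabatic: TV^(γ−1) = const with γ = 7/5.
T₂ = T₁ (V₁/V₂)^(γ−1) = 312 × (17.2/68.3)^0.4 = 312 × 0.576 = 179.7 K.
W_by = nCᵥ(T₁ − T₂) = (2.01)(20.79)(312 − 179.7) = 5526 J.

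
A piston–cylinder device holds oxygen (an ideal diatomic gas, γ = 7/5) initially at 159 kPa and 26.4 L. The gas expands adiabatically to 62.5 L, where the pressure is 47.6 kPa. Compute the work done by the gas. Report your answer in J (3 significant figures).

Adiabatic: W = (P₁V₁ − P₂V₂)/(γ − 1) with γ = 7/5.
P₁V₁ = 4198 J, P₂V₂ = 2975 J.
W = (4198 − 2975) / 0.4 = 3056 J.

W ≈ 3060 J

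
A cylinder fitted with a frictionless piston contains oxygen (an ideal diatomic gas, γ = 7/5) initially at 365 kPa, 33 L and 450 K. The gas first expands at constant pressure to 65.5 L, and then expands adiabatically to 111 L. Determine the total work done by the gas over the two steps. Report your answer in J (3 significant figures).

Step 1 (isobaric): W = PΔV = (365 kPa)(65.5 − 33 L) = 11862 J.
After step 1: P = 365 kPa, V = 65.5 L, T = 893.2 K.
Step 2 (adiabatic): W = (P₁V₁ − P₂V₂)/(γ−1) = (23908 − 19360)/0.4 = 11369 J.
W_total = 11862 + 11369 = 23232 J.

W_total ≈ 23200 J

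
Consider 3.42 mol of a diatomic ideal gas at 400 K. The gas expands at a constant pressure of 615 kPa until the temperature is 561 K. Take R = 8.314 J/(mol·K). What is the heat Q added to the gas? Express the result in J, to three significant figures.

Q ≈ 16000 J

Isobaric: W = nRΔT = (3.42)(8.314)(161) = 4578 J.
ΔU = nCᵥΔT with Cᵥ = 5R/2: ΔU = (3.42)(20.79)(161) = 11445 J.
Q = ΔU + W = 11445 + 4578 = 16022 J.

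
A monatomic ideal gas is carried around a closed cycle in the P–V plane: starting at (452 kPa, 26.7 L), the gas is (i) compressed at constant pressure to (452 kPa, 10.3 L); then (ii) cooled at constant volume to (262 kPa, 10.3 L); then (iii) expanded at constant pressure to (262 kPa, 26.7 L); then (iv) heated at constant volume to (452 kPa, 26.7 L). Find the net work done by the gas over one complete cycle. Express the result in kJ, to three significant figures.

W_net ≈ -3.12 kJ

Constant-volume legs do no work.
W(i) = (452)(10.3 − 26.7) = -7413 J; W(iii) = (262)(26.7 − 10.3) = 4297 J.
W_net = -7413 + 4297 = -3116 J (the counter-clockwise enclosed area).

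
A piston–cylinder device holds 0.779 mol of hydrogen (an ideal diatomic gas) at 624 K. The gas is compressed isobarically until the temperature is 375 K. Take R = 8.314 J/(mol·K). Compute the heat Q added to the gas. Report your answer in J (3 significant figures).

Isobaric: W = nRΔT = (0.779)(8.314)(-249) = -1613 J.
ΔU = nCᵥΔT with Cᵥ = 5R/2: ΔU = (0.779)(20.79)(-249) = -4032 J.
Q = ΔU + W = -4032 − 1613 = -5644 J.

Q ≈ -5640 J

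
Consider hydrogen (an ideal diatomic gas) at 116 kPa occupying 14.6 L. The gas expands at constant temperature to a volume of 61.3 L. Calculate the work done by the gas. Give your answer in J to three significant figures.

W ≈ 2430 J

Isothermal: W = nRT ln(V₂/V₁) = P₁V₁ ln(V₂/V₁).
P₁V₁ = (116 kPa)(14.6 L) = 1694 J.
W = 1694 × ln(61.3/14.6) = 1694 × 1.435
W_by_gas = 2430 J.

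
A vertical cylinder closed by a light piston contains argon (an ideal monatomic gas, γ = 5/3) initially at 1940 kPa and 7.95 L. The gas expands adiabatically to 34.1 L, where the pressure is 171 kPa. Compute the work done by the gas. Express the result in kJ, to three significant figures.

W ≈ 14.4 kJ

Adiabatic: W = (P₁V₁ − P₂V₂)/(γ − 1) with γ = 5/3.
P₁V₁ = 15423 J, P₂V₂ = 5831 J.
W = (15423 − 5831) / 0.6667 = 14388 J.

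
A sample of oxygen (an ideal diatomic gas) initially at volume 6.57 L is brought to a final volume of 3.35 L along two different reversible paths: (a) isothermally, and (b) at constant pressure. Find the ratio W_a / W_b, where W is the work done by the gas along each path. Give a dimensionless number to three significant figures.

Path (a) isothermal: W = P₁V₁ ln(V₂/V₁) → W_a/(P₁V₁) = -0.6736.
Path (b) isobaric: W = P₁(V₂ − V₁) → W_b/(P₁V₁) = -0.4901.
W_a / W_b = -0.6736 / -0.4901 = 1.374.

W_a / W_b ≈ 1.37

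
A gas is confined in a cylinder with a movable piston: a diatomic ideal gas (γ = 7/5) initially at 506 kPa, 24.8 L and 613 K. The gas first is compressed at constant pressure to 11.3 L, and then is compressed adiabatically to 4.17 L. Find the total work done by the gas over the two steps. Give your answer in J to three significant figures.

W_total ≈ -13800 J

Step 1 (isobaric): W = PΔV = (506 kPa)(11.3 − 24.8 L) = -6831 J.
After step 1: P = 506 kPa, V = 11.3 L, T = 279.3 K.
Step 2 (adiabatic): W = (P₁V₁ − P₂V₂)/(γ−1) = (5718 − 8519)/0.4 = -7004 J.
W_total = -6831 − 7004 = -13835 J.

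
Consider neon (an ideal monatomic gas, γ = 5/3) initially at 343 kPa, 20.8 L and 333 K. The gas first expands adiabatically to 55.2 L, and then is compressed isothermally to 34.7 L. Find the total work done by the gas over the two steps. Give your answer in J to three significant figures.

W_total ≈ 3390 J

Step 1 (adiabatic): W = (P₁V₁ − P₂V₂)/(γ−1) = (7134 − 3722)/0.667 = 5119 J.
After step 1: P = 67.43 kPa, V = 55.2 L, T = 173.7 K.
Step 2 (isothermal): W = P₁V₁ ln(V₂/V₁) = (3722) ln(34.7/55.2) = -1728 J.
W_total = 5119 − 1728 = 3391 J.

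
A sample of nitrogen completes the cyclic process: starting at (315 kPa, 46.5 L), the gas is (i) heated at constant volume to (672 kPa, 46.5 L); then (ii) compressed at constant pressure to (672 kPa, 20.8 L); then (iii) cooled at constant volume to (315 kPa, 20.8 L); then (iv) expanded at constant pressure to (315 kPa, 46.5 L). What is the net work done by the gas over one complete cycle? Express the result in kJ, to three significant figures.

Constant-volume legs do no work.
W(ii) = (672)(20.8 − 46.5) = -17270 J; W(iv) = (315)(46.5 − 20.8) = 8096 J.
W_net = -17270 + 8096 = -9175 J (the counter-clockwise enclosed area).

W_net ≈ -9.17 kJ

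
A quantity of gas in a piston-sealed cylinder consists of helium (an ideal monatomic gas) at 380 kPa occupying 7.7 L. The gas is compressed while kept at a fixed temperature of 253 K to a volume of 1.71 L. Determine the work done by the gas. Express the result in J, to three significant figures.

W ≈ -4400 J

Isothermal: W = nRT ln(V₂/V₁) = P₁V₁ ln(V₂/V₁).
P₁V₁ = (380 kPa)(7.7 L) = 2926 J.
W = 2926 × ln(1.71/7.7) = 2926 × -1.505
W_by_gas = -4403 J.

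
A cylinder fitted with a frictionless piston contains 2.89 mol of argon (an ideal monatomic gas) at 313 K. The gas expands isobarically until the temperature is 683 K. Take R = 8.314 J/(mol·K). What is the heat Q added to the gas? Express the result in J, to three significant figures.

Q ≈ 22200 J

Isobaric: W = nRΔT = (2.89)(8.314)(370) = 8890 J.
ΔU = nCᵥΔT with Cᵥ = 3R/2: ΔU = (2.89)(12.47)(370) = 13335 J.
Q = ΔU + W = 13335 + 8890 = 22225 J.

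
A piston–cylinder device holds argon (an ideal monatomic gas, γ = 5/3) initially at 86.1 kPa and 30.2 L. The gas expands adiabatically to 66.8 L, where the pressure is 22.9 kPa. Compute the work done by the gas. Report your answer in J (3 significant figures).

W ≈ 1610 J

Adiabatic: W = (P₁V₁ − P₂V₂)/(γ − 1) with γ = 5/3.
P₁V₁ = 2600 J, P₂V₂ = 1530 J.
W = (2600 − 1530) / 0.6667 = 1606 J.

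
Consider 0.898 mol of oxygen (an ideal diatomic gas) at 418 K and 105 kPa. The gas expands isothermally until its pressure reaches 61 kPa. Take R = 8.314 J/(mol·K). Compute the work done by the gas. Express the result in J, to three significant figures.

W ≈ 1690 J

Isothermal process: W = nRT ln(V₂/V₁) = nRT ln(P₁/P₂).
W = (0.898)(8.314)(418) × ln(105/61)
  = 3121 × ln(1.721) = 3121 × 0.5431
W_by_gas = 1695 J.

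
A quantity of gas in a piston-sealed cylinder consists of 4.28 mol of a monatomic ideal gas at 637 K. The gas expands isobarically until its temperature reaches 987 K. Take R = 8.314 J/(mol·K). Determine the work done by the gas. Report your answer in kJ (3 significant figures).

W ≈ 12.5 kJ

Isobaric: W = P ΔV = nR ΔT.
W = (4.28)(8.314)(987 − 637) = 12454 J.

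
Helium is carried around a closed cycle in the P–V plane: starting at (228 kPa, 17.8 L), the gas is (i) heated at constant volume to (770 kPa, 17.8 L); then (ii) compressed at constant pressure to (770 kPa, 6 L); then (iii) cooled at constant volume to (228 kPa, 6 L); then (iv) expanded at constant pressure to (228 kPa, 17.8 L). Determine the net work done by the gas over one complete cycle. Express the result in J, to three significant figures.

Constant-volume legs do no work.
W(ii) = (770)(6 − 17.8) = -9086 J; W(iv) = (228)(17.8 − 6) = 2690 J.
W_net = -9086 + 2690 = -6396 J (the counter-clockwise enclosed area).

W_net ≈ -6400 J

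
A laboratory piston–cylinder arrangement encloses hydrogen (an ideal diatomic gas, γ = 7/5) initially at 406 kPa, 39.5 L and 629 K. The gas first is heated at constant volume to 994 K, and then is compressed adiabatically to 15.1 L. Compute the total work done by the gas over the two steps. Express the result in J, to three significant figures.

Step 1 (isochoric): W = 0 (constant volume).
After step 1: P = 641.6 kPa (V unchanged).
Step 2 (adiabatic): W = (P₁V₁ − P₂V₂)/(γ−1) = (25343 − 37231)/0.4 = -29720 J.
W_total = 0 − 29720 = -29720 J.

W_total ≈ -29700 J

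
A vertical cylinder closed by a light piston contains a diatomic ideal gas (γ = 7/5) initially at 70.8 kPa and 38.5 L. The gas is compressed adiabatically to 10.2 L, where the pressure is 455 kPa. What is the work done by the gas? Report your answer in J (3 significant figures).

Adiabatic: W = (P₁V₁ − P₂V₂)/(γ − 1) with γ = 7/5.
P₁V₁ = 2726 J, P₂V₂ = 4641 J.
W = (2726 − 4641) / 0.4 = -4788 J.

W ≈ -4790 J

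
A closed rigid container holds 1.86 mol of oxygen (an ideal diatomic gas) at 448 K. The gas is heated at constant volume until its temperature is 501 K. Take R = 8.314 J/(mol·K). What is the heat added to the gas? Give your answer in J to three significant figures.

Q ≈ 2050 J

Constant volume ⇒ W = 0, so Q = ΔU = nCᵥΔT with Cᵥ = 5R/2 = 20.79 J/(mol·K).
ΔU = (1.86)(20.79)(501 − 448) = 2049 J.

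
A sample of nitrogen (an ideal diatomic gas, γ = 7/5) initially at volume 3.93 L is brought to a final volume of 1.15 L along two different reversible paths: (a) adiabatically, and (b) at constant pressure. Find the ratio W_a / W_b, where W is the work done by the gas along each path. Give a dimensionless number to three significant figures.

Path (a) adiabatic: W = P₁V₁(1 − (V₁/V₂)^(γ−1))/(γ−1) → W_a/(P₁V₁) = -1.587.
Path (b) isobaric: W = P₁(V₂ − V₁) → W_b/(P₁V₁) = -0.7074.
W_a / W_b = -1.587 / -0.7074 = 2.244.

W_a / W_b ≈ 2.24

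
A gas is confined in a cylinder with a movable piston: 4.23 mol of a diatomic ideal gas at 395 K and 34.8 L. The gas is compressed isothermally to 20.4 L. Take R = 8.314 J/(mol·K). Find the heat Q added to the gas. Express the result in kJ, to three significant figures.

Q ≈ -7.42 kJ

Isothermal ⇒ ΔU = 0, so Q = W = nRT ln(V₂/V₁).
Q = (4.23)(8.314)(395) ln(20.4/34.8) = 13891 × -0.5341 = -7419 J.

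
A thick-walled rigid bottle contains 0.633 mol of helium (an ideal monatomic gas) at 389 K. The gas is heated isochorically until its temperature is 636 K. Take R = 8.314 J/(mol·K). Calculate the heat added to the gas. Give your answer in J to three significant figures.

Constant volume ⇒ W = 0, so Q = ΔU = nCᵥΔT with Cᵥ = 3R/2 = 12.47 J/(mol·K).
ΔU = (0.633)(12.47)(636 − 389) = 1950 J.

Q ≈ 1950 J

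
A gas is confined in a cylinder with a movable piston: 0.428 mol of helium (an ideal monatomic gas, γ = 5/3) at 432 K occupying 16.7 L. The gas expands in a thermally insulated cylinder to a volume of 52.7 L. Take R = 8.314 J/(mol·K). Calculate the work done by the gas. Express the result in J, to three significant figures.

Adiabatic: TV^(γ−1) = const with γ = 5/3.
T₂ = T₁ (V₁/V₂)^(γ−1) = 432 × (16.7/52.7)^0.667 = 432 × 0.4648 = 200.8 K.
W_by = nCᵥ(T₁ − T₂) = (0.428)(12.47)(432 − 200.8) = 1234 J.

W ≈ 1230 J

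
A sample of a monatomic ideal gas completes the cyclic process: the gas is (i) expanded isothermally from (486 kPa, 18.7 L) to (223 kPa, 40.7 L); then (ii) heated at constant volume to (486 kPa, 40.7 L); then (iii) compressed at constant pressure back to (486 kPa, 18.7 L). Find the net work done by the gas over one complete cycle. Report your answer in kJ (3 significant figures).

W_net ≈ -3.62 kJ

Leg (i): W = PᵢVᵢ ln(V_f/Vᵢ) = (9088) ln(40.7/18.7) = 7068 J.
Leg (ii): W = 0.
Leg (iii): W = PΔV = (486)(18.7 − 40.7) = -10692 J.
W_net = 7068 − 10692 = -3624 J.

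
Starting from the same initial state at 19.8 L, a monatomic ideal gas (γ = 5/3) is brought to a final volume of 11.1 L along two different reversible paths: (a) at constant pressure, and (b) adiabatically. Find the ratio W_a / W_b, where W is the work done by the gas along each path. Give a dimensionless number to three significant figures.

Path (a) isobaric: W = P₁(V₂ − V₁) → W_a/(P₁V₁) = -0.4394.
Path (b) adiabatic: W = P₁V₁(1 − (V₁/V₂)^(γ−1))/(γ−1) → W_b/(P₁V₁) = -0.7062.
W_a / W_b = -0.4394 / -0.7062 = 0.6222.

W_a / W_b ≈ 0.622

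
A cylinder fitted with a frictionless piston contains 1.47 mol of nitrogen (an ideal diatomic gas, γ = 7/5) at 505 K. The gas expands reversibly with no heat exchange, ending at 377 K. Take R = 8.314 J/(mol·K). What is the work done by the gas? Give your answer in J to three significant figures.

W ≈ 3910 J

Adiabatic ⇒ Q = 0, so W_by = −ΔU = nCᵥ(T₁ − T₂).
Cᵥ = 5R/2 = 20.79 J/(mol·K).
W = (1.47)(20.79)(505 − 377) = 3911 J.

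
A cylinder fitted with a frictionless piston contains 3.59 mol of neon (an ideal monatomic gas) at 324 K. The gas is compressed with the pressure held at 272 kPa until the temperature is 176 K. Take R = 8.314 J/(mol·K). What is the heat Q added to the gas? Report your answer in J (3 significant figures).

Isobaric: W = nRΔT = (3.59)(8.314)(-148) = -4417 J.
ΔU = nCᵥΔT with Cᵥ = 3R/2: ΔU = (3.59)(12.47)(-148) = -6626 J.
Q = ΔU + W = -6626 − 4417 = -11043 J.

Q ≈ -11000 J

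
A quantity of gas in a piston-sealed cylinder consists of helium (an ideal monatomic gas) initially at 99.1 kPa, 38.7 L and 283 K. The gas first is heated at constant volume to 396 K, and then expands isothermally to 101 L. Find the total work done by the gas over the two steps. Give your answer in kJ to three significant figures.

Step 1 (isochoric): W = 0 (constant volume).
After step 1: P = 138.7 kPa (V unchanged).
Step 2 (isothermal): W = P₁V₁ ln(V₂/V₁) = (5367) ln(101/38.7) = 5148 J.
W_total = 0 + 5148 = 5148 J.

W_total ≈ 5.15 kJ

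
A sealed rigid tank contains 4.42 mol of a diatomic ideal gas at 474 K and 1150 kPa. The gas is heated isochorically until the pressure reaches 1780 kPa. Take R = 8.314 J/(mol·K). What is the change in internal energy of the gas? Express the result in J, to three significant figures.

ΔU ≈ 23900 J

Constant volume ⇒ W = 0, so Q = ΔU = nCᵥΔT with Cᵥ = 5R/2 = 20.79 J/(mol·K).
At constant V, T₂/T₁ = P₂/P₁ ⇒ ΔT = T₁(P₂/P₁ − 1) = 474·(1780/1150 − 1) = 259.7 K.
ΔU = (4.42)(20.79)(259.7) = 23856 J.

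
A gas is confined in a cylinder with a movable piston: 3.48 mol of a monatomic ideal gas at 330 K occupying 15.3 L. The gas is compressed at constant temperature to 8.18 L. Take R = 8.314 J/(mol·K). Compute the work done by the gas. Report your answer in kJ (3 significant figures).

Isothermal: W = nRT ln(V₂/V₁).
W = (3.48)(8.314)(330) × ln(8.18/15.3)
  = 9548 × -0.6262
W_by_gas = -5978 J.

W ≈ -5.98 kJ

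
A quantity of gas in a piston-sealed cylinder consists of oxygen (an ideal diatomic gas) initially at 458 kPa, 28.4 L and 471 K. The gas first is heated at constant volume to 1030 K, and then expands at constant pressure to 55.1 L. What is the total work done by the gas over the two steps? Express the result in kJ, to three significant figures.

W_total ≈ 26.7 kJ

Step 1 (isochoric): W = 0 (constant volume).
After step 1: P = 1002 kPa (V unchanged).
Step 2 (isobaric): W = PΔV = (1002 kPa)(55.1 − 28.4 L) = 26742 J.
W_total = 0 + 26742 = 26742 J.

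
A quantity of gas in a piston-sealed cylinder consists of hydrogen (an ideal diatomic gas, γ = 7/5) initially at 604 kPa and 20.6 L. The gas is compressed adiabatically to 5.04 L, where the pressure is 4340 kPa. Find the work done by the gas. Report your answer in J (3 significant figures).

Adiabatic: W = (P₁V₁ − P₂V₂)/(γ − 1) with γ = 7/5.
P₁V₁ = 12442 J, P₂V₂ = 21874 J.
W = (12442 − 21874) / 0.4 = -23578 J.

W ≈ -23600 J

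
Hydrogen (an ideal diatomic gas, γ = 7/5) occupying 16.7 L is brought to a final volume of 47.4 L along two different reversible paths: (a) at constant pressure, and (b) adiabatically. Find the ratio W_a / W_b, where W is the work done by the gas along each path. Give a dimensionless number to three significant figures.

W_a / W_b ≈ 2.16

Path (a) isobaric: W = P₁(V₂ − V₁) → W_a/(P₁V₁) = 1.838.
Path (b) adiabatic: W = P₁V₁(1 − (V₁/V₂)^(γ−1))/(γ−1) → W_b/(P₁V₁) = 0.8529.
W_a / W_b = 1.838 / 0.8529 = 2.155.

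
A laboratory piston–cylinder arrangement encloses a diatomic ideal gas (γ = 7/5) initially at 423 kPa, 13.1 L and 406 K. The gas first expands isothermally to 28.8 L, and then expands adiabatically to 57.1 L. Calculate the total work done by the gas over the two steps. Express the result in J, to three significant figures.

Step 1 (isothermal): W = P₁V₁ ln(V₂/V₁) = (5541) ln(28.8/13.1) = 4365 J.
After step 1: P = 192.4 kPa, V = 28.8 L, T = 406 K.
Step 2 (adiabatic): W = (P₁V₁ − P₂V₂)/(γ−1) = (5541 − 4214)/0.4 = 3318 J.
W_total = 4365 + 3318 = 7683 J.

W_total ≈ 7680 J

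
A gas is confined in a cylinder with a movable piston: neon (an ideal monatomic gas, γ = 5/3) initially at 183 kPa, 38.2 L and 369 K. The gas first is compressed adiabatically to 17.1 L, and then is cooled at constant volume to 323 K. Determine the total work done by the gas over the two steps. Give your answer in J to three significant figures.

W_total ≈ -7430 J

Step 1 (adiabatic): W = (P₁V₁ − P₂V₂)/(γ−1) = (6991 − 11946)/0.667 = -7433 J.
Step 2 (isochoric): W = 0 (constant volume).
W_total = -7433 + 0 = -7433 J.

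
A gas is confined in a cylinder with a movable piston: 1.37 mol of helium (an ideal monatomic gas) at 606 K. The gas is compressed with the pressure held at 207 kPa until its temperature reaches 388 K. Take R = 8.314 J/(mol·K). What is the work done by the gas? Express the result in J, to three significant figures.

W ≈ -2480 J

Isobaric: W = P ΔV = nR ΔT.
W = (1.37)(8.314)(388 − 606) = -2483 J.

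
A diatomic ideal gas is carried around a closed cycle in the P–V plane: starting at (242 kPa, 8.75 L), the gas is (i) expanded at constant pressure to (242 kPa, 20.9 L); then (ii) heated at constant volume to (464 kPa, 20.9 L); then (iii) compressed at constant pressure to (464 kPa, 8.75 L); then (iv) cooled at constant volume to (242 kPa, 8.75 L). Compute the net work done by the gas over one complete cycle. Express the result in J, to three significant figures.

Constant-volume legs do no work.
W(i) = (242)(20.9 − 8.75) = 2940 J; W(iii) = (464)(8.75 − 20.9) = -5638 J.
W_net = 2940 − 5638 = -2697 J (the counter-clockwise enclosed area).

W_net ≈ -2700 J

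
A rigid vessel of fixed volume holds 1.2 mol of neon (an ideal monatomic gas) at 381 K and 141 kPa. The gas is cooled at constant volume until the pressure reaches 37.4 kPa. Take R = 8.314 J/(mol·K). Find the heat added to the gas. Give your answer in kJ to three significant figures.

Constant volume ⇒ W = 0, so Q = ΔU = nCᵥΔT with Cᵥ = 3R/2 = 12.47 J/(mol·K).
At constant V, T₂/T₁ = P₂/P₁ ⇒ ΔT = T₁(P₂/P₁ − 1) = 381·(37.4/141 − 1) = -279.9 K.
ΔU = (1.2)(12.47)(-279.9) = -4189 J.

Q ≈ -4.19 kJ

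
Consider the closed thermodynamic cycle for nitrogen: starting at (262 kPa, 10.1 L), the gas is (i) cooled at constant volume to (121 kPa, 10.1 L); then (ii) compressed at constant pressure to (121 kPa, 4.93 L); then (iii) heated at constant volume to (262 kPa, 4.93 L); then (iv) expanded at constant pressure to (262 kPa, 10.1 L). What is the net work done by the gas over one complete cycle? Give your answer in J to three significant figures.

W_net ≈ 729 J

Constant-volume legs do no work.
W(ii) = (121)(4.93 − 10.1) = -625.6 J; W(iv) = (262)(10.1 − 4.93) = 1355 J.
W_net = -625.6 + 1355 = 729 J (the clockwise enclosed area).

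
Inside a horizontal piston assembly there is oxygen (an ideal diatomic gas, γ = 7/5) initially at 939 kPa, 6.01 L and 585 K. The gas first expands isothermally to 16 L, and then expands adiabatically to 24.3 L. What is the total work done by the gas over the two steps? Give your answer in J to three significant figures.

Step 1 (isothermal): W = P₁V₁ ln(V₂/V₁) = (5643) ln(16/6.01) = 5526 J.
After step 1: P = 352.7 kPa, V = 16 L, T = 585 K.
Step 2 (adiabatic): W = (P₁V₁ − P₂V₂)/(γ−1) = (5643 − 4775)/0.4 = 2172 J.
W_total = 5526 + 2172 = 7698 J.

W_total ≈ 7700 J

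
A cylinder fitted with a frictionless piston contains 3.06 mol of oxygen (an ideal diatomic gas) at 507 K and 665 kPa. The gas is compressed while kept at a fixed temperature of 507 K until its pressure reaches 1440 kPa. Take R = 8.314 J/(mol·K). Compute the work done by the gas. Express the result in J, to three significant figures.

W ≈ -9970 J

Isothermal process: W = nRT ln(V₂/V₁) = nRT ln(P₁/P₂).
W = (3.06)(8.314)(507) × ln(665/1440)
  = 12899 × ln(0.4618) = 12899 × -0.7726
W_by_gas = -9966 J.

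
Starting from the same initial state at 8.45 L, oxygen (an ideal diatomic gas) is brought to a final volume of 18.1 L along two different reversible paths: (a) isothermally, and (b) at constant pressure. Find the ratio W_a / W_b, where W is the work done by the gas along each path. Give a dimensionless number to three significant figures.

W_a / W_b ≈ 0.667

Path (a) isothermal: W = P₁V₁ ln(V₂/V₁) → W_a/(P₁V₁) = 0.7617.
Path (b) isobaric: W = P₁(V₂ − V₁) → W_b/(P₁V₁) = 1.142.
W_a / W_b = 0.7617 / 1.142 = 0.667.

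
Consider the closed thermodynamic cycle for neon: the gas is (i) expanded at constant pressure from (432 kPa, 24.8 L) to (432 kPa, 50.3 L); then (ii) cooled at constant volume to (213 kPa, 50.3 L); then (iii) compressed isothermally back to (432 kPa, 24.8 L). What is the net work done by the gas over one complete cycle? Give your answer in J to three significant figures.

W_net ≈ 3440 J

Leg (i): W = PΔV = (432)(50.3 − 24.8) = 11016 J.
Leg (ii): W = 0.
Leg (iii): W = PᵢVᵢ ln(V_f/Vᵢ) = (10714) ln(24.8/50.3) = -7576 J.
W_net = 11016 − 7576 = 3440 J.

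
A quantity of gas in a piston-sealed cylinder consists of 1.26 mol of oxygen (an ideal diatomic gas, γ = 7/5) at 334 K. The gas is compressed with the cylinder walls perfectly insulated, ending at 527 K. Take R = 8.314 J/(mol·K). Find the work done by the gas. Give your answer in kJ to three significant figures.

W ≈ -5.05 kJ

Adiabatic ⇒ Q = 0, so W_by = −ΔU = nCᵥ(T₁ − T₂).
Cᵥ = 5R/2 = 20.79 J/(mol·K).
W = (1.26)(20.79)(334 − 527) = -5054 J.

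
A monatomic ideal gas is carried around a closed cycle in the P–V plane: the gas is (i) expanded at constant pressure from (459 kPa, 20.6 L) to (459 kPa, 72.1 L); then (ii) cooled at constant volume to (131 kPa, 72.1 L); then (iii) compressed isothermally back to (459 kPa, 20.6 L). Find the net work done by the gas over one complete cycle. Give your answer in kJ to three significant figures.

W_net ≈ 11.8 kJ

Leg (i): W = PΔV = (459)(72.1 − 20.6) = 23638 J.
Leg (ii): W = 0.
Leg (iii): W = PᵢVᵢ ln(V_f/Vᵢ) = (9445) ln(20.6/72.1) = -11832 J.
W_net = 23638 − 11832 = 11806 J.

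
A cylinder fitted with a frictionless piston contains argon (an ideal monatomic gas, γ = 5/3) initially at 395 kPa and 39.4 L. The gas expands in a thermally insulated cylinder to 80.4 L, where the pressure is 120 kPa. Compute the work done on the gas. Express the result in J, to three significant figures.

Adiabatic: W = (P₁V₁ − P₂V₂)/(γ − 1) with γ = 5/3.
P₁V₁ = 15563 J, P₂V₂ = 9648 J.
W = (15563 − 9648) / 0.6667 = 8872 J.
Work on gas = −W_by = -8872 J.

W ≈ -8870 J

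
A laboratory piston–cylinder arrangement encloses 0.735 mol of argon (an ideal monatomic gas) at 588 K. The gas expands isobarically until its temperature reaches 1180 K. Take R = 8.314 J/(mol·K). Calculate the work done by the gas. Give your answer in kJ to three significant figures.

Isobaric: W = P ΔV = nR ΔT.
W = (0.735)(8.314)(1180 − 588) = 3618 J.

W ≈ 3.62 kJ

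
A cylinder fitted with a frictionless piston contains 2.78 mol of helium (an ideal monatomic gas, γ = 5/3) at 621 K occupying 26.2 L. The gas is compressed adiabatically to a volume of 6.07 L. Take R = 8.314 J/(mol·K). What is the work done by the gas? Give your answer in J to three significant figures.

W ≈ -35500 J

Adiabatic: TV^(γ−1) = const with γ = 5/3.
T₂ = T₁ (V₁/V₂)^(γ−1) = 621 × (26.2/6.07)^0.667 = 621 × 2.651 = 1646 K.
W_by = nCᵥ(T₁ − T₂) = (2.78)(12.47)(621 − 1646) = -35545 J.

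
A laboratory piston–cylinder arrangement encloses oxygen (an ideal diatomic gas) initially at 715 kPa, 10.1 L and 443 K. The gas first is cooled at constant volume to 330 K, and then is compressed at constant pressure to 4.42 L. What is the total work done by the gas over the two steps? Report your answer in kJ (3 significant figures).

W_total ≈ -3.03 kJ

Step 1 (isochoric): W = 0 (constant volume).
After step 1: P = 532.6 kPa (V unchanged).
Step 2 (isobaric): W = PΔV = (532.6 kPa)(4.42 − 10.1 L) = -3025 J.
W_total = 0 − 3025 = -3025 J.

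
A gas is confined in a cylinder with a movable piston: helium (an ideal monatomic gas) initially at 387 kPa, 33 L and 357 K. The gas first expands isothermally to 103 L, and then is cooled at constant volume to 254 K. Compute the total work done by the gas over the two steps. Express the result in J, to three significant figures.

Step 1 (isothermal): W = P₁V₁ ln(V₂/V₁) = (12771) ln(103/33) = 14536 J.
Step 2 (isochoric): W = 0 (constant volume).
W_total = 14536 + 0 = 14536 J.

W_total ≈ 14500 J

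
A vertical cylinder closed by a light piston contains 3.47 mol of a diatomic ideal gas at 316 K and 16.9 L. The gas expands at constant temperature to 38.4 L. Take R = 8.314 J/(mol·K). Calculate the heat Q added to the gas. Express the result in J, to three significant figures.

Isothermal ⇒ ΔU = 0, so Q = W = nRT ln(V₂/V₁).
Q = (3.47)(8.314)(316) ln(38.4/16.9) = 9116 × 0.8207 = 7482 J.

Q ≈ 7480 J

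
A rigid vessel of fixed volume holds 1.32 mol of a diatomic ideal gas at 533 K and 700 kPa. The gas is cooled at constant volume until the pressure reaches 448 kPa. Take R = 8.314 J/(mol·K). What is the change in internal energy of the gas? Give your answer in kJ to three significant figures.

Constant volume ⇒ W = 0, so Q = ΔU = nCᵥΔT with Cᵥ = 5R/2 = 20.79 J/(mol·K).
At constant V, T₂/T₁ = P₂/P₁ ⇒ ΔT = T₁(P₂/P₁ − 1) = 533·(448/700 − 1) = -191.9 K.
ΔU = (1.32)(20.79)(-191.9) = -5264 J.

ΔU ≈ -5.26 kJ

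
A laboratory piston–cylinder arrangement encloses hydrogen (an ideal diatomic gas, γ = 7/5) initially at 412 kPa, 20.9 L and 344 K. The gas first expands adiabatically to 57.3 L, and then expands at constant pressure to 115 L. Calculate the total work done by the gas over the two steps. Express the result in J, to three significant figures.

Step 1 (adiabatic): W = (P₁V₁ − P₂V₂)/(γ−1) = (8611 − 5752)/0.4 = 7146 J.
After step 1: P = 100.4 kPa, V = 57.3 L, T = 229.8 K.
Step 2 (isobaric): W = PΔV = (100.4 kPa)(115 − 57.3 L) = 5792 J.
W_total = 7146 + 5792 = 12939 J.

W_total ≈ 12900 J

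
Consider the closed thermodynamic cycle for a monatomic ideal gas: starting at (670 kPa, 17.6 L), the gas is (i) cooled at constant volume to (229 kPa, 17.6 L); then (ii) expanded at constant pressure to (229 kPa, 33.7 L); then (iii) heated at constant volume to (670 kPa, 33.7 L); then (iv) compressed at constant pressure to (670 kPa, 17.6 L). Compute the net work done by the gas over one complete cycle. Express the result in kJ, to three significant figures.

Constant-volume legs do no work.
W(ii) = (229)(33.7 − 17.6) = 3687 J; W(iv) = (670)(17.6 − 33.7) = -10787 J.
W_net = 3687 − 10787 = -7100 J (the counter-clockwise enclosed area).

W_net ≈ -7.10 kJ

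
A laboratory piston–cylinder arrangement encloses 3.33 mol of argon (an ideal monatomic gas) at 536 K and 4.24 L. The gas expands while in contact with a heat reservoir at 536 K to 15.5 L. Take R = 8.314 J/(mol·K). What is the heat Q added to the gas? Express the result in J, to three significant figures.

Q ≈ 19200 J

Isothermal ⇒ ΔU = 0, so Q = W = nRT ln(V₂/V₁).
Q = (3.33)(8.314)(536) ln(15.5/4.24) = 14839 × 1.296 = 19236 J.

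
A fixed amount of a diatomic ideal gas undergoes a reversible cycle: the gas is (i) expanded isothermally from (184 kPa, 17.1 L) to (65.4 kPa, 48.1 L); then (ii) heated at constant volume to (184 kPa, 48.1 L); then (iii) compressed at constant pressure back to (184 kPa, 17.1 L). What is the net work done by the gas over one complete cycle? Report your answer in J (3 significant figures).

W_net ≈ -2450 J

Leg (i): W = PᵢVᵢ ln(V_f/Vᵢ) = (3146) ln(48.1/17.1) = 3254 J.
Leg (ii): W = 0.
Leg (iii): W = PΔV = (184)(17.1 − 48.1) = -5704 J.
W_net = 3254 − 5704 = -2450 J.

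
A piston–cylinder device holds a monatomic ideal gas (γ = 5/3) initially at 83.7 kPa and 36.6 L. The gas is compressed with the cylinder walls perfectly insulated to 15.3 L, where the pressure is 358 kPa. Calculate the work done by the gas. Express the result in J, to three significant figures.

W ≈ -3620 J

Adiabatic: W = (P₁V₁ − P₂V₂)/(γ − 1) with γ = 5/3.
P₁V₁ = 3063 J, P₂V₂ = 5477 J.
W = (3063 − 5477) / 0.6667 = -3621 J.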